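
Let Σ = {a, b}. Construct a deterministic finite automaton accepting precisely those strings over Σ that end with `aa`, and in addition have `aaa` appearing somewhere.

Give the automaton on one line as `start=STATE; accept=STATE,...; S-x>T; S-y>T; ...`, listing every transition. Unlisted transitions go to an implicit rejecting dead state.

start=q0; accept=q3; q0-a>q1; q0-b>q0; q1-a>q2; q1-b>q0; q2-a>q3; q2-b>q0; q3-a>q3; q3-b>q4; q4-a>q5; q4-b>q4; q5-a>q3; q5-b>q4

Handle the two conditions separately and then intersect. The first has 3 states tracking how much of the suffix `aa` has currently been matched; the second has 4 states tracking whether and how much of `aaa` has been seen. A product state is a pair (one from each), accepting exactly when both do.
With 6 states:
        a   b  
>  q0   q1  q0 
   q1   q2  q0 
   q2   q3  q0 
 * q3   q3  q4 
   q4   q5  q4 
   q5   q3  q4 
(> = start, * = accepting)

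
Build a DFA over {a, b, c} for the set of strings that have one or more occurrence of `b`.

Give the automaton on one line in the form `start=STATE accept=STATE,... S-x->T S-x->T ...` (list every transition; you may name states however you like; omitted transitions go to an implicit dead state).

Count `b`s, saturating at 2: state S0 means no `b` yet, S1 means one `b` seen, S2 means more than one. Each `b` increments (capped at S2); other symbols loop. Accept from {S1, S2}.
A 3-state machine:
        a   b   c  
>  S0   S0  S1  S0 
 * S1   S1  S2  S1 
 * S2   S2  S2  S2 
(> = start, * = accepting)

start=S0 accept=S1,S2 S0-a->S0 S0-b->S1 S0-c->S0 S1-a->S1 S1-b->S2 S1-c->S1 S2-a->S2 S2-b->S2 S2-c->S2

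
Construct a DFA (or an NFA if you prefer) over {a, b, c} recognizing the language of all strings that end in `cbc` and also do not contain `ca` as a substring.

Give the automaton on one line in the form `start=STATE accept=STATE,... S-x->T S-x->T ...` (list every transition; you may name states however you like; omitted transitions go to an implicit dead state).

start=q0 accept=q4 q0-a->q0 q0-b->q0 q0-c->q1 q1-a->q2 q1-b->q3 q1-c->q1 q2-a->q2 q2-b->q2 q2-c->q2 q3-a->q0 q3-b->q0 q3-c->q4 q4-a->q2 q4-b->q3 q4-c->q1

Run two small machines in parallel and take their product. The first has 4 states tracking how much of the suffix `cbc` has currently been matched; the second has 3 states tracking partial matches of the forbidden pattern `ca`. A product state is a pair (one from each), accepting exactly when both do. Equivalent product states are then merged.
5 states suffice.
        a   b   c  
>  q0   q0  q0  q1 
   q1   q2  q3  q1 
   q2   q2  q2  q2 
   q3   q0  q0  q4 
 * q4   q2  q3  q1 
(> = start, * = accepting)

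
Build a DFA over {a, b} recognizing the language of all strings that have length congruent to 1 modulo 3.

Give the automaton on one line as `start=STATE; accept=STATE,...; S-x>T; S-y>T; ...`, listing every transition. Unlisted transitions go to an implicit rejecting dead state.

start=q0; accept=q1; q0-a>q1; q0-b>q1; q1-a>q2; q1-b>q2; q2-a>q0; q2-b>q0

Only the length mod 3 matters, so use a 3-cycle: from any state, every input symbol moves to the next state, wrapping q2 back to q0. Mark q1 accepting.
        a   b  
>  q0   q1  q1 
 * q1   q2  q2 
   q2   q0  q0 
(> = start, * = accepting)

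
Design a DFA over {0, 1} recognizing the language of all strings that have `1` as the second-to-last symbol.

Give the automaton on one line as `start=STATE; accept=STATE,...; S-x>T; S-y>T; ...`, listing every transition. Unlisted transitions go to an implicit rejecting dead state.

A DFA must remember the last 2 symbols (since which symbol is second-to-last isn't known until the input ends). Use one state per possible window of the last ≤2 symbols; accept from those whose window starts with `1`.
With 7 states:
        0   1  
>  S0   S1  S2 
   S1   S3  S4 
   S2   S5  S6 
   S3   S3  S4 
   S4   S5  S6 
 * S5   S3  S4 
 * S6   S5  S6 
(> = start, * = accepting)

start=S0; accept=S5,S6; S0-0>S1; S0-1>S2; S1-0>S3; S1-1>S4; S2-0>S5; S2-1>S6; S3-0>S3; S3-1>S4; S4-0>S5; S4-1>S6; S5-0>S3; S5-1>S4; S6-0>S5; S6-1>S6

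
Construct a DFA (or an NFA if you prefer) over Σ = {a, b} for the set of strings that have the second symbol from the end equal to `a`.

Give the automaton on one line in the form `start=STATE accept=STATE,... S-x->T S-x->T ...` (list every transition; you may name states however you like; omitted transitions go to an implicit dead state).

start=q0 accept=q3,q4 q0-a->q1 q0-b->q2 q1-a->q3 q1-b->q4 q2-a->q5 q2-b->q6 q3-a->q3 q3-b->q4 q4-a->q5 q4-b->q6 q5-a->q3 q5-b->q4 q6-a->q5 q6-b->q6

A DFA must remember the last 2 symbols (since which symbol is second-to-last isn't known until the input ends). Use one state per possible window of the last ≤2 symbols; accept from those whose window starts with `a`.
        a   b  
>  q0   q1  q2 
   q1   q3  q4 
   q2   q5  q6 
 * q3   q3  q4 
 * q4   q5  q6 
   q5   q3  q4 
   q6   q5  q6 
(> = start, * = accepting)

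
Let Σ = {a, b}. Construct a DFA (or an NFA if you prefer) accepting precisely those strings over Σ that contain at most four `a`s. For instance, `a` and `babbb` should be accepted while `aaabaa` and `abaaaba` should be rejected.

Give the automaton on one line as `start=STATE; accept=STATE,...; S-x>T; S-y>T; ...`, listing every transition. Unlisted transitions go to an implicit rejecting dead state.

Only the number of `a`s matters, and only up to 5. Make a chain S0 → S1 → S2 → S3 → S4 → S5 advanced by each `a` (with S5 absorbing); every other symbol self-loops. The accepting set is {S0, S1, S2, S3, S4}.
6 states suffice.
        a   b  
>* S0   S1  S0 
 * S1   S2  S1 
 * S2   S3  S2 
 * S3   S4  S3 
 * S4   S5  S4 
   S5   S5  S5 
(> = start, * = accepting)

start=S0; accept=S0,S1,S2,S3,S4; S0-a>S1; S0-b>S0; S1-a>S2; S1-b>S1; S2-a>S3; S2-b>S2; S3-a>S4; S3-b>S3; S4-a>S5; S4-b>S4; S5-a>S5; S5-b>S5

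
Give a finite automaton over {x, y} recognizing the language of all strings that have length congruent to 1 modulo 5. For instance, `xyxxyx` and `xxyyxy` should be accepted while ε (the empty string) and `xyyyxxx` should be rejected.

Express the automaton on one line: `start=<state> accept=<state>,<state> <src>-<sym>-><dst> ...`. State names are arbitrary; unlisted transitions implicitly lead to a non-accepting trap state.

Only the length mod 5 matters, so use a 5-cycle: from any state, every input symbol moves to the next state, wrapping S4 back to S0. Mark S1 accepting.
A 5-state machine:
        x   y  
>  S0   S1  S1 
 * S1   S2  S2 
   S2   S3  S3 
   S3   S4  S4 
   S4   S0  S0 
(> = start, * = accepting)

start=S0 accept=S1 S0-x->S1 S0-y->S1 S1-x->S2 S1-y->S2 S2-x->S3 S2-y->S3 S3-x->S4 S3-y->S4 S4-x->S0 S4-y->S0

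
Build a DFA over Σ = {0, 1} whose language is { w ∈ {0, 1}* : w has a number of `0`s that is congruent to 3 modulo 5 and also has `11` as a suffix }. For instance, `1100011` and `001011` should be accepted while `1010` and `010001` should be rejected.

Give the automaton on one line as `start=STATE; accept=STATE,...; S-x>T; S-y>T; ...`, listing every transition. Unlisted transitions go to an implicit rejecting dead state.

Run two small machines in parallel and take their product. The first has 5 states tracking the count of `0`s modulo 5; the second has 3 states tracking how much of the suffix `11` has currently been matched. A product state is a pair (one from each), accepting exactly when both do. Equivalent product states are then merged.
With 7 states:
        0   1  
>  q0   q1  q0 
   q1   q2  q1 
   q2   q3  q2 
   q3   q4  q5 
   q4   q0  q4 
   q5   q4  q6 
 * q6   q4  q6 
(> = start, * = accepting)

start=q0; accept=q6; q0-0>q1; q0-1>q0; q1-0>q2; q1-1>q1; q2-0>q3; q2-1>q2; q3-0>q4; q3-1>q5; q4-0>q0; q4-1>q4; q5-0>q4; q5-1>q6; q6-0>q4; q6-1>q6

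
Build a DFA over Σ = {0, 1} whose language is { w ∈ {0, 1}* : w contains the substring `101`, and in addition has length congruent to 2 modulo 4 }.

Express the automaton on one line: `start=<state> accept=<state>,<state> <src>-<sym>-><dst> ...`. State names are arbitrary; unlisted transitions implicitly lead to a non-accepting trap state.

start=q0 accept=q15 q0-0->q1 q0-1->q2 q1-0->q3 q1-1->q4 q2-0->q5 q2-1->q4 q3-0->q6 q3-1->q7 q4-0->q8 q4-1->q7 q5-0->q6 q5-1->q9 q6-0->q0 q6-1->q10 q7-0->q11 q7-1->q10 q8-0->q0 q8-1->q12 q9-0->q12 q9-1->q12 q10-0->q13 q10-1->q2 q11-0->q1 q11-1->q14 q12-0->q14 q12-1->q14 q13-0->q3 q13-1->q15 q14-0->q15 q14-1->q15 q15-0->q9 q15-1->q9

Build one automaton per condition and run them in lockstep. One (4 states) tracks whether and how much of `101` has been seen; the other (4 states) tracks the input length modulo 4. Each combined state is a pair, one component from each; accept when both components accept.
16 states suffice.
          0    1  
>  q0     q1   q2 
   q1     q3   q4 
   q2     q5   q4 
   q3     q6   q7 
   q4     q8   q7 
   q5     q6   q9 
   q6     q0  q10 
   q7    q11  q10 
   q8     q0  q12 
   q9    q12  q12 
   q10   q13   q2 
   q11    q1  q14 
   q12   q14  q14 
   q13    q3  q15 
   q14   q15  q15 
 * q15    q9   q9 
(> = start, * = accepting)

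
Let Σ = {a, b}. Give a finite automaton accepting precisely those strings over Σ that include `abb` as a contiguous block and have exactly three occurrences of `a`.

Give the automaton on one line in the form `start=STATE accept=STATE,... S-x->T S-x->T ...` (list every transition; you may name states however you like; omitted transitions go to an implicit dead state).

Build one automaton per condition and run them in lockstep. One (4 states) tracks whether and how much of `abb` has been seen; the other (5 states) tracks the count of `a`s, saturating at 4. Each combined state is a pair, one component from each; accept when both components accept. After merging equivalent states the machine shrinks.
11 states suffice.
          a    b  
>  q0     q1   q0 
   q1     q2   q3 
   q2     q4   q5 
   q3     q2   q6 
   q4     q7   q8 
   q5     q4   q9 
   q6     q9   q6 
   q7     q7   q7 
   q8     q7  q10 
   q9    q10   q9 
 * q10    q7  q10 
(> = start, * = accepting)

start=q0 accept=q10 q0-a->q1 q0-b->q0 q1-a->q2 q1-b->q3 q2-a->q4 q2-b->q5 q3-a->q2 q3-b->q6 q4-a->q7 q4-b->q8 q5-a->q4 q5-b->q9 q6-a->q9 q6-b->q6 q7-a->q7 q7-b->q7 q8-a->q7 q8-b->q10 q9-a->q10 q9-b->q9 q10-a->q7 q10-b->q10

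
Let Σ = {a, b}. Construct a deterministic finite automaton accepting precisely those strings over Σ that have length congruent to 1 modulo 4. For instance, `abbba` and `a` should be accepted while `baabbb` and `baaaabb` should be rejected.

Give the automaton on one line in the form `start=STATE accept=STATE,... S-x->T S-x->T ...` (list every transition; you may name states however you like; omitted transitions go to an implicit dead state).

Count input length modulo 4: every symbol advances one step around the cycle s0 → s1 → s2 → s3 → s0. Accept at s1.
        a   b  
>  s0   s1  s1 
 * s1   s2  s2 
   s2   s3  s3 
   s3   s0  s0 
(> = start, * = accepting)

start=s0 accept=s1 s0-a->s1 s0-b->s1 s1-a->s2 s1-b->s2 s2-a->s3 s2-b->s3 s3-a->s0 s3-b->s0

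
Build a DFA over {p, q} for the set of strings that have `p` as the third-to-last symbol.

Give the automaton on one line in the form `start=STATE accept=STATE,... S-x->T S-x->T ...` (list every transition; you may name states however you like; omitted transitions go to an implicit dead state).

start=S0 accept=S7,S8,S9,S10 S0-p->S1 S0-q->S2 S1-p->S3 S1-q->S4 S2-p->S5 S2-q->S6 S3-p->S7 S3-q->S8 S4-p->S9 S4-q->S10 S5-p->S11 S5-q->S12 S6-p->S13 S6-q->S14 S7-p->S7 S7-q->S8 S8-p->S9 S8-q->S10 S9-p->S11 S9-q->S12 S10-p->S13 S10-q->S14 S11-p->S7 S11-q->S8 S12-p->S9 S12-q->S10 S13-p->S11 S13-q->S12 S14-p->S13 S14-q->S14

Because acceptance depends on a position counted from the end, the machine has to buffer the most recent 3 symbols. Make each state the string of the last up-to-3 symbols read; on input `x` shift the window left and append `x`. Accept when the buffered window has length 3 and begins with `p`.
          p    q  
>  S0     S1   S2 
   S1     S3   S4 
   S2     S5   S6 
   S3     S7   S8 
   S4     S9  S10 
   S5    S11  S12 
   S6    S13  S14 
 * S7     S7   S8 
 * S8     S9  S10 
 * S9    S11  S12 
 * S10   S13  S14 
   S11    S7   S8 
   S12    S9  S10 
   S13   S11  S12 
   S14   S13  S14 
(> = start, * = accepting)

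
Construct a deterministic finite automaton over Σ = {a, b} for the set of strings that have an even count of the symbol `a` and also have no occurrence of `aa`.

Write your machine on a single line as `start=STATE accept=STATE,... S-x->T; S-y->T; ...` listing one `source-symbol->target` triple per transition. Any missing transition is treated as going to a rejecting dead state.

Run two small machines in parallel and take their product. One (2 states) tracks the count of `a`s modulo 2; the other (3 states) tracks partial matches of the forbidden pattern `aa`. Each combined state is a pair, one component from each; accept when both components accept. Equivalent product states are then merged.
        a   b  
>* S0   S1  S0 
   S1   S2  S3 
   S2   S2  S2 
   S3   S4  S3 
 * S4   S2  S0 
(> = start, * = accepting)

start=S0; accept=S0,S4; S0-a->S1; S0-b->S0; S1-a->S2; S1-b->S3; S2-a->S2; S2-b->S2; S3-a->S4; S3-b->S3; S4-a->S2; S4-b->S0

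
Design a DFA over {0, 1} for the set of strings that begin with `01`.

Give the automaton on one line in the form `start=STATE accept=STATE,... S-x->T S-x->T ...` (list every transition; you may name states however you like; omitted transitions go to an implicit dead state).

Walk along `01` while the input agrees: from A take `0` to B, and so on. Any deviation drops to the rejecting sink D. Once C is reached the prefix is confirmed and every continuation is accepted.
4 states suffice.
       0  1 
>  A   B  D 
   B   D  C 
 * C   C  C 
   D   D  D 
(> = start, * = accepting)

start=A accept=C A-0->B A-1->D B-0->D B-1->C C-0->C C-1->C D-0->D D-1->D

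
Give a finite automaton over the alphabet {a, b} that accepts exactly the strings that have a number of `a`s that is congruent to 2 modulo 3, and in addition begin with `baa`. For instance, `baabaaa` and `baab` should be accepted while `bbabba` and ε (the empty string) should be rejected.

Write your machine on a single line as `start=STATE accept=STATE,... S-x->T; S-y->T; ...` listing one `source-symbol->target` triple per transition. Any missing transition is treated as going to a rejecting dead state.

Build one automaton per condition and run them in lockstep. The first has 3 states tracking the count of `a`s modulo 3; the second has 5 states tracking whether the input so far still matches the prefix `baa`. A product state is a pair (one from each), accepting exactly when both do. Minimizing collapses redundant product states.
7 states suffice.
        a   b  
>  q0   q1  q2 
   q1   q1  q1 
   q2   q3  q1 
   q3   q4  q1 
 * q4   q5  q4 
   q5   q6  q5 
   q6   q4  q6 
(> = start, * = accepting)

start=q0; accept=q4; q0-a->q1; q0-b->q2; q1-a->q1; q1-b->q1; q2-a->q3; q2-b->q1; q3-a->q4; q3-b->q1; q4-a->q5; q4-b->q4; q5-a->q6; q5-b->q5; q6-a->q4; q6-b->q6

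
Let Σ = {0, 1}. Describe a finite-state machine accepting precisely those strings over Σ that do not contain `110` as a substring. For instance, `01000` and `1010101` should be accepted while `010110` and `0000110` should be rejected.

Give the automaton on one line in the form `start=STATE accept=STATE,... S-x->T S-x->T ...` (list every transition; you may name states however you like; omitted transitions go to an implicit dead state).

start=A accept=A,B,C A-0->A A-1->B B-0->A B-1->C C-0->D C-1->C D-0->D D-1->D

Track partial matches of the forbidden pattern `110`. State D is a dead state reached once `110` has occurred; every other state accepts. A means no part of `110` is currently matched.
With 4 states:
       0  1 
>* A   A  B 
 * B   A  C 
 * C   D  C 
   D   D  D 
(> = start, * = accepting)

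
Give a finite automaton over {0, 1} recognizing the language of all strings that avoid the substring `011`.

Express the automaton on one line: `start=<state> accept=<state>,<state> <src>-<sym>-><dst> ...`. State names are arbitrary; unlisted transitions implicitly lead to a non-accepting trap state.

start=q0 accept=q0,q1,q2 q0-0->q1 q0-1->q0 q1-0->q1 q1-1->q2 q2-0->q1 q2-1->q3 q3-0->q3 q3-1->q3

Track partial matches of the forbidden pattern `011`. State q3 is a dead state reached once `011` has occurred; every other state accepts. q0 means no part of `011` is currently matched.
With 4 states:
        0   1  
>* q0   q1  q0 
 * q1   q1  q2 
 * q2   q1  q3 
   q3   q3  q3 
(> = start, * = accepting)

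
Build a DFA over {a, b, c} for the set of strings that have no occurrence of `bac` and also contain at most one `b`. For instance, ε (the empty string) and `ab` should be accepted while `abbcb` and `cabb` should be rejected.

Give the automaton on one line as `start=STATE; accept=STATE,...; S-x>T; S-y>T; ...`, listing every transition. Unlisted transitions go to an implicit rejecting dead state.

Handle the two conditions separately and then intersect. One (4 states) tracks partial matches of the forbidden pattern `bac`; the other (3 states) tracks the count of `b`s, saturating at 2. Each combined state is a pair, one component from each; accept when both components accept.
9 states suffice.
        a   b   c  
>* s0   s0  s1  s0 
 * s1   s2  s3  s4 
 * s2   s4  s3  s5 
   s3   s6  s3  s7 
 * s4   s4  s3  s4 
   s5   s5  s8  s5 
   s6   s7  s3  s8 
   s7   s7  s3  s7 
   s8   s8  s8  s8 
(> = start, * = accepting)

start=s0; accept=s0,s1,s2,s4; s0-a>s0; s0-b>s1; s0-c>s0; s1-a>s2; s1-b>s3; s1-c>s4; s2-a>s4; s2-b>s3; s2-c>s5; s3-a>s6; s3-b>s3; s3-c>s7; s4-a>s4; s4-b>s3; s4-c>s4; s5-a>s5; s5-b>s8; s5-c>s5; s6-a>s7; s6-b>s3; s6-c>s8; s7-a>s7; s7-b>s3; s7-c>s7; s8-a>s8; s8-b>s8; s8-c>s8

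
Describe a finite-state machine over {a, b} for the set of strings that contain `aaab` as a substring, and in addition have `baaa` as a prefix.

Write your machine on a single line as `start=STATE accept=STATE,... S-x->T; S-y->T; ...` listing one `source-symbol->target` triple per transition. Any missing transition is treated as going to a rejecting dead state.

Run two small machines in parallel and take their product. One (5 states) tracks whether and how much of `aaab` has been seen; the other (6 states) tracks whether the input so far still matches the prefix `baaa`. Each combined state is a pair, one component from each; accept when both components accept. Equivalent product states are then merged.
A 7-state machine:
        a   b  
>  s0   s1  s2 
   s1   s1  s1 
   s2   s3  s1 
   s3   s4  s1 
   s4   s5  s1 
   s5   s5  s6 
 * s6   s6  s6 
(> = start, * = accepting)

start=s0; accept=s6; s0-a->s1; s0-b->s2; s1-a->s1; s1-b->s1; s2-a->s3; s2-b->s1; s3-a->s4; s3-b->s1; s4-a->s5; s4-b->s1; s5-a->s5; s5-b->s6; s6-a->s6; s6-b->s6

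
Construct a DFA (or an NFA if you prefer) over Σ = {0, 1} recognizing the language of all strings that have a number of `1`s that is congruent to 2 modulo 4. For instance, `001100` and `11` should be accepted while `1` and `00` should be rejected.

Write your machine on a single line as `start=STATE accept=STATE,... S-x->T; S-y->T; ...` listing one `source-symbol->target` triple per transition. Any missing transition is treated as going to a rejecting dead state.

start=S0; accept=S2; S0-0->S0; S0-1->S1; S1-0->S1; S1-1->S2; S2-0->S2; S2-1->S3; S3-0->S3; S3-1->S0

Keep the running count of `1`s modulo 4: each `1` advances along the cycle S0 → S1 → S2 → S3 → S0 while other symbols loop. Accept at S2.
With 4 states:
        0   1  
>  S0   S0  S1 
   S1   S1  S2 
 * S2   S2  S3 
   S3   S3  S0 
(> = start, * = accepting)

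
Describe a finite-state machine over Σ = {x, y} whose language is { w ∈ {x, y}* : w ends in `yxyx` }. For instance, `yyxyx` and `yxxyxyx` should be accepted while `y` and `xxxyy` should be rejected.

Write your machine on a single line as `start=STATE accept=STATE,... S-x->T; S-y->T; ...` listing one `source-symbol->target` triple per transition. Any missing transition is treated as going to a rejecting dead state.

Let each state record the length of the longest suffix of the input read so far that is also a prefix of `yxyx`. B means the last symbol is `y`; C means the last 2 symbols are `yx`; D means the last 3 symbols are `yxy`; E means the last 4 symbols are `yxyx`. Accept only at E, where the string currently ends in `yxyx`.
       x  y 
>  A   A  B 
   B   C  B 
   C   A  D 
   D   E  B 
 * E   A  D 
(> = start, * = accepting)

start=A; accept=E; A-x->A; A-y->B; B-x->C; B-y->B; C-x->A; C-y->D; D-x->E; D-y->B; E-x->A; E-y->D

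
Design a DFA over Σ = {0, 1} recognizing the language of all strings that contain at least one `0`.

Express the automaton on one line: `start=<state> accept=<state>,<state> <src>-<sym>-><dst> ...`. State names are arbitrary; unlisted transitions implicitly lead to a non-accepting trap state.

start=q0 accept=q1,q2 q0-0->q1 q0-1->q0 q1-0->q2 q1-1->q1 q2-0->q2 q2-1->q2

Only the number of `0`s matters, and only up to 2. Make a chain q0 → q1 → q2 advanced by each `0` (with q2 absorbing); every other symbol self-loops. The accepting set is {q1, q2}.
With 3 states:
        0   1  
>  q0   q1  q0 
 * q1   q2  q1 
 * q2   q2  q2 
(> = start, * = accepting)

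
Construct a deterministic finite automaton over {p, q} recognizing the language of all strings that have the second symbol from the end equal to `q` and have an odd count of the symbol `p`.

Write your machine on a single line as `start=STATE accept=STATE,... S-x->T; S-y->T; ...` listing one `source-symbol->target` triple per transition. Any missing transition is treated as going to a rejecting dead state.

Build one automaton per condition and run them in lockstep. One (7 states) tracks the last 2 symbols read; the other (2 states) tracks the count of `p`s modulo 2. Each combined state is a pair, one component from each; accept when both components accept.
          p    q  
>  s0     s1   s2 
   s1     s3   s4 
   s2     s5   s6 
   s3     s7   s8 
   s4     s9  s10 
 * s5     s3   s4 
   s6     s5   s6 
   s7     s3   s4 
   s8     s5   s6 
   s9     s7   s8 
 * s10    s9  s10 
(> = start, * = accepting)

start=s0; accept=s5,s10; s0-p->s1; s0-q->s2; s1-p->s3; s1-q->s4; s2-p->s5; s2-q->s6; s3-p->s7; s3-q->s8; s4-p->s9; s4-q->s10; s5-p->s3; s5-q->s4; s6-p->s5; s6-q->s6; s7-p->s3; s7-q->s4; s8-p->s5; s8-q->s6; s9-p->s7; s9-q->s8; s10-p->s9; s10-q->s10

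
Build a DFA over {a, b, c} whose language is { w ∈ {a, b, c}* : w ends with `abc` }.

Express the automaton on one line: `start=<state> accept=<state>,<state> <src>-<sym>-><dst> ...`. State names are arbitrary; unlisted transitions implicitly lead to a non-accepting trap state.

Remember how much of `abc` the current input suffix matches. State s0 means no match yet; s1 means the last symbol is `a`; s2 means the last 2 symbols are `ab`; s3 means the last 3 symbols are `abc`. Only s3 accepts. On a mismatch, fall back to the longest proper suffix that is still a prefix of `abc`.
A 4-state machine:
        a   b   c  
>  s0   s1  s0  s0 
   s1   s1  s2  s0 
   s2   s1  s0  s3 
 * s3   s1  s0  s0 
(> = start, * = accepting)

start=s0 accept=s3 s0-a->s1 s0-b->s0 s0-c->s0 s1-a->s1 s1-b->s2 s1-c->s0 s2-a->s1 s2-b->s0 s2-c->s3 s3-a->s1 s3-b->s0 s3-c->s0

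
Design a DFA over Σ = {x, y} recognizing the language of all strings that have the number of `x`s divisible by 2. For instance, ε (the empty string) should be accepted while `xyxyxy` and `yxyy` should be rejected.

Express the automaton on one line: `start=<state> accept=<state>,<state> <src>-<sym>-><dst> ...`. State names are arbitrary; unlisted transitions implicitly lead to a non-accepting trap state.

start=A accept=A A-x->B A-y->A B-x->A B-y->B

The only thing that matters is how many `x`s have appeared, reduced mod 2. Use one state per residue: A for 0, …, B for 1. Reading `x` moves to the next residue; anything else stays put. A is accepting.
       x  y 
>* A   B  A 
   B   A  B 
(> = start, * = accepting)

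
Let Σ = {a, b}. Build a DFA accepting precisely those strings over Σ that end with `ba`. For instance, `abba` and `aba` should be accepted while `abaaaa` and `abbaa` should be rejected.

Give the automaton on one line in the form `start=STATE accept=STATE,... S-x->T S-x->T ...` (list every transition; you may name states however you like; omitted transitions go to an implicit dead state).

start=S0 accept=S2 S0-a->S0 S0-b->S1 S1-a->S2 S1-b->S1 S2-a->S0 S2-b->S1

Remember how much of `ba` the current input suffix matches. State S0 means no match yet; S1 means the last symbol is `b`; S2 means the last 2 symbols are `ba`. Only S2 accepts. On a mismatch, fall back to the longest proper suffix that is still a prefix of `ba`.
A 3-state machine:
        a   b  
>  S0   S0  S1 
   S1   S2  S1 
 * S2   S0  S1 
(> = start, * = accepting)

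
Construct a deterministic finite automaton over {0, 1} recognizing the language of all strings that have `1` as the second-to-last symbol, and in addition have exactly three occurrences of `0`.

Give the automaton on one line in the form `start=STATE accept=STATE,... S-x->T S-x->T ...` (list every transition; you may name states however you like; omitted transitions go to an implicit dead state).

start=A accept=N,R A-0->B A-1->C B-0->D B-1->E C-0->F C-1->G D-0->H D-1->I E-0->J E-1->K F-0->D F-1->E G-0->F G-1->G H-0->L H-1->M I-0->N I-1->O J-0->H J-1->I K-0->J K-1->K L-0->L L-1->P M-0->Q M-1->R N-0->L N-1->M O-0->N O-1->O P-0->Q P-1->S Q-0->L Q-1->P R-0->Q R-1->R S-0->Q S-1->S

Run two small machines in parallel and take their product. One (7 states) tracks the last 2 symbols read; the other (5 states) tracks the count of `0`s, saturating at 4. Each combined state is a pair, one component from each; accept when both components accept.
With 19 states:
       0  1 
>  A   B  C 
   B   D  E 
   C   F  G 
   D   H  I 
   E   J  K 
   F   D  E 
   G   F  G 
   H   L  M 
   I   N  O 
   J   H  I 
   K   J  K 
   L   L  P 
   M   Q  R 
 * N   L  M 
   O   N  O 
   P   Q  S 
   Q   L  P 
 * R   Q  R 
   S   Q  S 
(> = start, * = accepting)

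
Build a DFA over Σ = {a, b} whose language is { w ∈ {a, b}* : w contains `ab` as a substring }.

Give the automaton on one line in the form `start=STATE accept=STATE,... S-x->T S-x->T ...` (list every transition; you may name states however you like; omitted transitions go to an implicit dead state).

States q0..q1 record the length of the longest prefix of `ab` that matches the current input suffix. Reaching q2 means `ab` has been seen, and we stay there forever. Accept from q2.
A 3-state machine:
        a   b  
>  q0   q1  q0 
   q1   q1  q2 
 * q2   q2  q2 
(> = start, * = accepting)

start=q0 accept=q2 q0-a->q1 q0-b->q0 q1-a->q1 q1-b->q2 q2-a->q2 q2-b->q2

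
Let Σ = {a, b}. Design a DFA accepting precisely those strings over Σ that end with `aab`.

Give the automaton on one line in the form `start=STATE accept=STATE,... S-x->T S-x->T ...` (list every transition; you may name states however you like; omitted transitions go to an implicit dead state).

Let each state record the length of the longest suffix of the input read so far that is also a prefix of `aab`. s1 means the last symbol is `a`; s2 means the last 2 symbols are `aa`; s3 means the last 3 symbols are `aab`. Accept only at s3, where the string currently ends in `aab`.
4 states suffice.
        a   b  
>  s0   s1  s0 
   s1   s2  s0 
   s2   s2  s3 
 * s3   s1  s0 
(> = start, * = accepting)

start=s0 accept=s3 s0-a->s1 s0-b->s0 s1-a->s2 s1-b->s0 s2-a->s2 s2-b->s3 s3-a->s1 s3-b->s0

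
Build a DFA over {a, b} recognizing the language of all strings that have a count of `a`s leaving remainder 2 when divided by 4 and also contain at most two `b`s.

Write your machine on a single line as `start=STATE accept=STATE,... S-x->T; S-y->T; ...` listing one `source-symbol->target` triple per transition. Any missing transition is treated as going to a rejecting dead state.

start=S0; accept=S3,S7,S11; S0-a->S1; S0-b->S2; S1-a->S3; S1-b->S4; S2-a->S4; S2-b->S5; S3-a->S6; S3-b->S7; S4-a->S7; S4-b->S8; S5-a->S8; S5-b->S9; S6-a->S0; S6-b->S10; S7-a->S10; S7-b->S11; S8-a->S11; S8-b->S9; S9-a->S9; S9-b->S9; S10-a->S2; S10-b->S12; S11-a->S12; S11-b->S9; S12-a->S5; S12-b->S9

Build one automaton per condition and run them in lockstep. The first has 4 states tracking the count of `a`s modulo 4; the second has 4 states tracking the count of `b`s, saturating at 3. A product state is a pair (one from each), accepting exactly when both do. Equivalent product states are then merged.
With 13 states:
          a    b  
>  S0     S1   S2 
   S1     S3   S4 
   S2     S4   S5 
 * S3     S6   S7 
   S4     S7   S8 
   S5     S8   S9 
   S6     S0  S10 
 * S7    S10  S11 
   S8    S11   S9 
   S9     S9   S9 
   S10    S2  S12 
 * S11   S12   S9 
   S12    S5   S9 
(> = start, * = accepting)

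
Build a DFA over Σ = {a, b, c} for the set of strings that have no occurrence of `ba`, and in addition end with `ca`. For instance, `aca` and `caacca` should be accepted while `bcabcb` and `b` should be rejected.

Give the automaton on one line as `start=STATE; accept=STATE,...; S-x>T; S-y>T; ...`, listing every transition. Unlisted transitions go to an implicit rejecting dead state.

start=s0; accept=s4; s0-a>s0; s0-b>s1; s0-c>s2; s1-a>s3; s1-b>s1; s1-c>s2; s2-a>s4; s2-b>s1; s2-c>s2; s3-a>s3; s3-b>s3; s3-c>s5; s4-a>s0; s4-b>s1; s4-c>s2; s5-a>s6; s5-b>s3; s5-c>s5; s6-a>s3; s6-b>s3; s6-c>s5

Handle the two conditions separately and then intersect. One (3 states) tracks partial matches of the forbidden pattern `ba`; the other (3 states) tracks how much of the suffix `ca` has currently been matched. Each combined state is a pair, one component from each; accept when both components accept.
7 states suffice.
        a   b   c  
>  s0   s0  s1  s2 
   s1   s3  s1  s2 
   s2   s4  s1  s2 
   s3   s3  s3  s5 
 * s4   s0  s1  s2 
   s5   s6  s3  s5 
   s6   s3  s3  s5 
(> = start, * = accepting)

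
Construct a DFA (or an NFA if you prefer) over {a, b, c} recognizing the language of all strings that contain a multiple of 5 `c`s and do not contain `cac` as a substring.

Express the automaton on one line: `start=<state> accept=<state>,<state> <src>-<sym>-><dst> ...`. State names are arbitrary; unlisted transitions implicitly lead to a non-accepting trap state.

start=S0 accept=S0,S14,S15 S0-a->S0 S0-b->S0 S0-c->S1 S1-a->S2 S1-b->S3 S1-c->S4 S2-a->S3 S2-b->S3 S2-c->S5 S3-a->S3 S3-b->S3 S3-c->S4 S4-a->S6 S4-b->S7 S4-c->S8 S5-a->S5 S5-b->S5 S5-c->S5 S6-a->S7 S6-b->S7 S6-c->S5 S7-a->S7 S7-b->S7 S7-c->S8 S8-a->S9 S8-b->S10 S8-c->S11 S9-a->S10 S9-b->S10 S9-c->S5 S10-a->S10 S10-b->S10 S10-c->S11 S11-a->S12 S11-b->S13 S11-c->S14 S12-a->S13 S12-b->S13 S12-c->S5 S13-a->S13 S13-b->S13 S13-c->S14 S14-a->S15 S14-b->S0 S14-c->S1 S15-a->S0 S15-b->S0 S15-c->S5

Run two small machines in parallel and take their product. The first has 5 states tracking the count of `c`s modulo 5; the second has 4 states tracking partial matches of the forbidden pattern `cac`. A product state is a pair (one from each), accepting exactly when both do. After merging equivalent states the machine shrinks.
16 states suffice.
          a    b    c  
>* S0     S0   S0   S1 
   S1     S2   S3   S4 
   S2     S3   S3   S5 
   S3     S3   S3   S4 
   S4     S6   S7   S8 
   S5     S5   S5   S5 
   S6     S7   S7   S5 
   S7     S7   S7   S8 
   S8     S9  S10  S11 
   S9    S10  S10   S5 
   S10   S10  S10  S11 
   S11   S12  S13  S14 
   S12   S13  S13   S5 
   S13   S13  S13  S14 
 * S14   S15   S0   S1 
 * S15    S0   S0   S5 
(> = start, * = accepting)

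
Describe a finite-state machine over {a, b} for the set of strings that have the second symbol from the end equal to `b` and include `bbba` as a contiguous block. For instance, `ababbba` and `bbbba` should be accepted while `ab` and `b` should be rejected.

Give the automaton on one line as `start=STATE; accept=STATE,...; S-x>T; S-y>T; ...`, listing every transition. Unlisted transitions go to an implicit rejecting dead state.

Run two small machines in parallel and take their product. The first has 7 states tracking the last 2 symbols read; the second has 5 states tracking whether and how much of `bbba` has been seen. A product state is a pair (one from each), accepting exactly when both do. Minimizing collapses redundant product states.
        a   b  
>  s0   s0  s1 
   s1   s0  s2 
   s2   s0  s3 
   s3   s4  s3 
 * s4   s5  s6 
   s5   s5  s6 
   s6   s4  s7 
 * s7   s4  s7 
(> = start, * = accepting)

start=s0; accept=s4,s7; s0-a>s0; s0-b>s1; s1-a>s0; s1-b>s2; s2-a>s0; s2-b>s3; s3-a>s4; s3-b>s3; s4-a>s5; s4-b>s6; s5-a>s5; s5-b>s6; s6-a>s4; s6-b>s7; s7-a>s4; s7-b>s7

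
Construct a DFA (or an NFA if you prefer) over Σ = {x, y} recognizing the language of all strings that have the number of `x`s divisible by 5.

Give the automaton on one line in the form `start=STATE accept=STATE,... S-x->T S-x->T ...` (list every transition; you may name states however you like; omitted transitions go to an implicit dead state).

Keep the running count of `x`s modulo 5: each `x` advances along the cycle A → B → C → D → E → A while other symbols loop. Accept at A.
5 states suffice.
       x  y 
>* A   B  A 
   B   C  B 
   C   D  C 
   D   E  D 
   E   A  E 
(> = start, * = accepting)

start=A accept=A A-x->B A-y->A B-x->C B-y->B C-x->D C-y->C D-x->E D-y->D E-x->A E-y->E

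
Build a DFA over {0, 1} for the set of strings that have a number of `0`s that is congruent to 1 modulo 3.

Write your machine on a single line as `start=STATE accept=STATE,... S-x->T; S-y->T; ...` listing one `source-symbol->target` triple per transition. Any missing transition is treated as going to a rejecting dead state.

start=q0; accept=q1; q0-0->q1; q0-1->q0; q1-0->q2; q1-1->q1; q2-0->q0; q2-1->q2

The only thing that matters is how many `0`s have appeared, reduced mod 3. Use one state per residue: q0 for 0, …, q2 for 2. Reading `0` moves to the next residue; anything else stays put. q1 is accepting.
        0   1  
>  q0   q1  q0 
 * q1   q2  q1 
   q2   q0  q2 
(> = start, * = accepting)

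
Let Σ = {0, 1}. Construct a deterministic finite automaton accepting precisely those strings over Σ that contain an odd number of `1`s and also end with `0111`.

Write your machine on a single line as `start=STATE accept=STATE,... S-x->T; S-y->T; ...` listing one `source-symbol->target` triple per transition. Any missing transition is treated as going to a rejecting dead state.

start=A; accept=H; A-0->B; A-1->C; B-0->B; B-1->D; C-0->E; C-1->A; D-0->E; D-1->F; E-0->E; E-1->G; F-0->B; F-1->H; G-0->B; G-1->I; H-0->E; H-1->A; I-0->E; I-1->J; J-0->B; J-1->C

Run two small machines in parallel and take their product. The first has 2 states tracking the count of `1`s modulo 2; the second has 5 states tracking how much of the suffix `0111` has currently been matched. A product state is a pair (one from each), accepting exactly when both do.
       0  1 
>  A   B  C 
   B   B  D 
   C   E  A 
   D   E  F 
   E   E  G 
   F   B  H 
   G   B  I 
 * H   E  A 
   I   E  J 
   J   B  C 
(> = start, * = accepting)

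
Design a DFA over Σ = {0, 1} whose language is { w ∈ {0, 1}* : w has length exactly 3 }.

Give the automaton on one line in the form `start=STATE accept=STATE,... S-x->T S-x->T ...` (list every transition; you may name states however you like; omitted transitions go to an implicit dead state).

start=q0 accept=q3 q0-0->q1 q0-1->q1 q1-0->q2 q1-1->q2 q2-0->q3 q2-1->q3 q3-0->q4 q3-1->q4 q4-0->q4 q4-1->q4

Count input length up to 4: every symbol moves from q0 toward q4, which means 'more than 3' and absorbs. Accept from {q3}.
With 5 states:
        0   1  
>  q0   q1  q1 
   q1   q2  q2 
   q2   q3  q3 
 * q3   q4  q4 
   q4   q4  q4 
(> = start, * = accepting)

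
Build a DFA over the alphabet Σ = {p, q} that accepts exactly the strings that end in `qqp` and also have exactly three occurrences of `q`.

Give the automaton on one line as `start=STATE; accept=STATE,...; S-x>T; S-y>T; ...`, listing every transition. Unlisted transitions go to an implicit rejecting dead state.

Handle the two conditions separately and then intersect. The first has 4 states tracking how much of the suffix `qqp` has currently been matched; the second has 5 states tracking the count of `q`s, saturating at 4. A product state is a pair (one from each), accepting exactly when both do. Equivalent product states are then merged.
        p   q  
>  S0   S0  S1 
   S1   S1  S2 
   S2   S3  S4 
   S3   S3  S3 
   S4   S5  S3 
 * S5   S3  S3 
(> = start, * = accepting)

start=S0; accept=S5; S0-p>S0; S0-q>S1; S1-p>S1; S1-q>S2; S2-p>S3; S2-q>S4; S3-p>S3; S3-q>S3; S4-p>S5; S4-q>S3; S5-p>S3; S5-q>S3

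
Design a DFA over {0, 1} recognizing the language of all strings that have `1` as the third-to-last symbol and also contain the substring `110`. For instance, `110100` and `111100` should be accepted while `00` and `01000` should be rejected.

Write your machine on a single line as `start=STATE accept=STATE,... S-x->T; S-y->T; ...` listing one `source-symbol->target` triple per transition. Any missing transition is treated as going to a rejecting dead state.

start=S0; accept=S3,S4,S5,S10; S0-0->S0; S0-1->S1; S1-0->S0; S1-1->S2; S2-0->S3; S2-1->S2; S3-0->S4; S3-1->S5; S4-0->S6; S4-1->S7; S5-0->S8; S5-1->S9; S6-0->S6; S6-1->S7; S7-0->S8; S7-1->S9; S8-0->S4; S8-1->S5; S9-0->S3; S9-1->S10; S10-0->S3; S10-1->S10

Build one automaton per condition and run them in lockstep. One (15 states) tracks the last 3 symbols read; the other (4 states) tracks whether and how much of `110` has been seen. Each combined state is a pair, one component from each; accept when both components accept. Equivalent product states are then merged.
11 states suffice.
          0    1  
>  S0     S0   S1 
   S1     S0   S2 
   S2     S3   S2 
 * S3     S4   S5 
 * S4     S6   S7 
 * S5     S8   S9 
   S6     S6   S7 
   S7     S8   S9 
   S8     S4   S5 
   S9     S3  S10 
 * S10    S3  S10 
(> = start, * = accepting)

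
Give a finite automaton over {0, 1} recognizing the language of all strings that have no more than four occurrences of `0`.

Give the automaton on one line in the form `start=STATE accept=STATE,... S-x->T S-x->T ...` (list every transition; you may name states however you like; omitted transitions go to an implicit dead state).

Count `0`s, saturating at 5: states q0 through q4 mean 0 through 4 `0`s seen; q5 means more than 4. Each `0` increments (capped at q5); other symbols loop. Accept from {q0, q1, q2, q3, q4}.
6 states suffice.
        0   1  
>* q0   q1  q0 
 * q1   q2  q1 
 * q2   q3  q2 
 * q3   q4  q3 
 * q4   q5  q4 
   q5   q5  q5 
(> = start, * = accepting)

start=q0 accept=q0,q1,q2,q3,q4 q0-0->q1 q0-1->q0 q1-0->q2 q1-1->q1 q2-0->q3 q2-1->q2 q3-0->q4 q3-1->q3 q4-0->q5 q4-1->q4 q5-0->q5 q5-1->q5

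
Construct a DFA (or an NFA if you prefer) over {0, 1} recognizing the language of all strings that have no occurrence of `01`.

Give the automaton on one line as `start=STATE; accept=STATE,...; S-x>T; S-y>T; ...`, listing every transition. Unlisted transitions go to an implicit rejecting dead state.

start=A; accept=A,B; A-0>B; A-1>A; B-0>B; B-1>C; C-0>C; C-1>C

This is the complement of 'contains `01`'. Use the same substring-matching states — A through C holding how much of `01` has just been matched — but flip the accepting set: everything except the trap C accepts.
       0  1 
>* A   B  A 
 * B   B  C 
   C   C  C 
(> = start, * = accepting)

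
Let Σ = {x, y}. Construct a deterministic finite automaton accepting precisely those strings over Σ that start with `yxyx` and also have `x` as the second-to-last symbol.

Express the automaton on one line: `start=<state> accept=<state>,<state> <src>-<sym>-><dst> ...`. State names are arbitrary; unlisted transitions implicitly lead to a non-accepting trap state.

start=q0 accept=q6,q7 q0-x->q1 q0-y->q2 q1-x->q1 q1-y->q1 q2-x->q3 q2-y->q1 q3-x->q1 q3-y->q4 q4-x->q5 q4-y->q1 q5-x->q6 q5-y->q7 q6-x->q6 q6-y->q7 q7-x->q5 q7-y->q8 q8-x->q5 q8-y->q8

Handle the two conditions separately and then intersect. The first has 6 states tracking whether the input so far still matches the prefix `yxyx`; the second has 7 states tracking the last 2 symbols read. A product state is a pair (one from each), accepting exactly when both do. Equivalent product states are then merged.
With 9 states:
        x   y  
>  q0   q1  q2 
   q1   q1  q1 
   q2   q3  q1 
   q3   q1  q4 
   q4   q5  q1 
   q5   q6  q7 
 * q6   q6  q7 
 * q7   q5  q8 
   q8   q5  q8 
(> = start, * = accepting)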